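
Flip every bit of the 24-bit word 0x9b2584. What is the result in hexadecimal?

Each hex digit d becomes f−d:
  9→6, b→4, 2→d, 5→a, 8→7, 4→b

0x64da7b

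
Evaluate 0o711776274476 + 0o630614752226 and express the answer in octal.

0o1542613246724

Add column by column in base 8, right to left:
  6+6 = 4 carry 1
  7+2+1 = 2 carry 1
  4+2+1 = 7
  4+2 = 6
  7+5 = 4 carry 1
  2+7+1 = 2 carry 1
  6+4+1 = 3 carry 1
  7+1+1 = 1 carry 1
  7+6+1 = 6 carry 1
  1+0+1 = 2
  1+3 = 4
  7+6 = 5 carry 1
  final carry 1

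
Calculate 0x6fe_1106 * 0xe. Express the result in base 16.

0x61e4ee54

Multiply each base-16 digit by 14, carrying:
  6×14 = 84 → write 4 carry 5
  0×14+5 = 5 → write 5
  1×14 = 14 → write e
  1×14 = 14 → write e
  e×14 = 196 → write 4 carry 12
  f×14+12 = 222 → write e carry 13
  6×14+13 = 97 → write 1 carry 6
  remaining carry: 6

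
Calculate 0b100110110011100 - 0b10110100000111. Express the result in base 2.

0b10000010010101

Subtract column by column in base 2:
  0-1 → 1 (borrow)
  0-1-1 → 0 (borrow)
  1-1-1 → 1 (borrow)
  1-0-1 → 0
  1-0 → 1
  0-0 → 0
  0-0 → 0
  1-0 → 1
  1-1 → 0
  0-0 → 0
  1-1 → 0
  1-1 → 0
  0-0 → 0
  0-1 → 1 (borrow)
  1-0-1 → 0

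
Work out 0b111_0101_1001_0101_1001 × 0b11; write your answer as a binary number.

0b101100000110000001011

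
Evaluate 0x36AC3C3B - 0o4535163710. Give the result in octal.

0o2115652163

0x36AC3C3B = 0o6653036073 in octal.
Subtract column by column in base 8:
  3-0 → 3
  7-1 → 6
  0-7 → 1 (borrow)
  6-3-1 → 2
  3-6 → 5 (borrow)
  0-1-1 → 6 (borrow)
  3-5-1 → 5 (borrow)
  5-3-1 → 1
  6-5 → 1
  6-4 → 2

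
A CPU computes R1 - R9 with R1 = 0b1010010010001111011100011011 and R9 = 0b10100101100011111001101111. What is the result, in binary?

0b111101100101011100010101100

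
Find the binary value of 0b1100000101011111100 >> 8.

Right shift by 8: drop the 8 least-significant bits.

0b11000001010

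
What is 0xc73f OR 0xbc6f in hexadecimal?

0xff7f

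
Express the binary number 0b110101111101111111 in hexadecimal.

0x35F7F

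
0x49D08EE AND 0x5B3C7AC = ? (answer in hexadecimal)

AND each hex digit independently (no carries):
  4&5=4, 9&B=9, D&3=1, 0&C=0, 8&7=0, E&A=A, E&C=C

0x49100AC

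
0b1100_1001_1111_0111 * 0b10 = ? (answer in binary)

Multiply each base-2 digit by 2, carrying:
  1×2 = 2 → write 0 carry 1
  1×2+1 = 3 → write 1 carry 1
  1×2+1 = 3 → write 1 carry 1
  0×2+1 = 1 → write 1
  1×2 = 2 → write 0 carry 1
  1×2+1 = 3 → write 1 carry 1
  1×2+1 = 3 → write 1 carry 1
  1×2+1 = 3 → write 1 carry 1
  1×2+1 = 3 → write 1 carry 1
  0×2+1 = 1 → write 1
  0×2 = 0 → write 0
  1×2 = 2 → write 0 carry 1
  0×2+1 = 1 → write 1
  0×2 = 0 → write 0
  1×2 = 2 → write 0 carry 1
  1×2+1 = 3 → write 1 carry 1
  remaining carry: 1

0b11001001111101110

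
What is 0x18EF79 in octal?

Expand each hex digit to 4 bits: 1=0001 8=1000 E=1110 F=1111 7=0111 9=1001.
Group the bits in threes: 110 001 110 111 101 111 001 → 6167571.

0o6167571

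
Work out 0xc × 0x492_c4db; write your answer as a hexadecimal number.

0x36e13a44

Multiply each base-16 digit by 12, carrying:
  b×12 = 132 → write 4 carry 8
  d×12+8 = 164 → write 4 carry 10
  4×12+10 = 58 → write a carry 3
  c×12+3 = 147 → write 3 carry 9
  2×12+9 = 33 → write 1 carry 2
  9×12+2 = 110 → write e carry 6
  4×12+6 = 54 → write 6 carry 3
  remaining carry: 3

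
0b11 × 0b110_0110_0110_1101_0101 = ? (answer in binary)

0b100110011010001111111

Multiply each base-2 digit by 3, carrying:
  1×3 = 3 → write 1 carry 1
  0×3+1 = 1 → write 1
  1×3 = 3 → write 1 carry 1
  0×3+1 = 1 → write 1
  1×3 = 3 → write 1 carry 1
  0×3+1 = 1 → write 1
  1×3 = 3 → write 1 carry 1
  1×3+1 = 4 → write 0 carry 2
  0×3+2 = 2 → write 0 carry 1
  1×3+1 = 4 → write 0 carry 2
  1×3+2 = 5 → write 1 carry 2
  0×3+2 = 2 → write 0 carry 1
  0×3+1 = 1 → write 1
  1×3 = 3 → write 1 carry 1
  1×3+1 = 4 → write 0 carry 2
  0×3+2 = 2 → write 0 carry 1
  0×3+1 = 1 → write 1
  1×3 = 3 → write 1 carry 1
  1×3+1 = 4 → write 0 carry 2
  remaining carry: 10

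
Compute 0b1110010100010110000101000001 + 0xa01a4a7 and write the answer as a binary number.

0xa01a4a7 = 0b1010000000011010010010100111 in binary.
Add column by column in base 2, right to left:
  1+1 = 0 carry 1
  0+1+1 = 0 carry 1
  0+1+1 = 0 carry 1
  0+0+1 = 1
  0+0 = 0
  0+1 = 1
  1+0 = 1
  0+1 = 1
  1+0 = 1
  0+0 = 0
  0+1 = 1
  0+0 = 0
  0+0 = 0
  1+1 = 0 carry 1
  1+0+1 = 0 carry 1
  0+1+1 = 0 carry 1
  1+1+1 = 1 carry 1
  0+0+1 = 1
  0+0 = 0
  0+0 = 0
  1+0 = 1
  0+0 = 0
  1+0 = 1
  0+0 = 0
  0+0 = 0
  1+1 = 0 carry 1
  1+0+1 = 0 carry 1
  1+1+1 = 1 carry 1
  final carry 1

0b11000010100110000010111101000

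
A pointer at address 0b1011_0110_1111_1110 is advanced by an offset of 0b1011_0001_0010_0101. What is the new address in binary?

0b10110100000100011

Add column by column in base 2, right to left:
  0+1 = 1
  1+0 = 1
  1+1 = 0 carry 1
  1+0+1 = 0 carry 1
  1+0+1 = 0 carry 1
  1+1+1 = 1 carry 1
  1+0+1 = 0 carry 1
  1+0+1 = 0 carry 1
  0+1+1 = 0 carry 1
  1+0+1 = 0 carry 1
  1+0+1 = 0 carry 1
  0+0+1 = 1
  1+1 = 0 carry 1
  1+1+1 = 1 carry 1
  0+0+1 = 1
  1+1 = 0 carry 1
  final carry 1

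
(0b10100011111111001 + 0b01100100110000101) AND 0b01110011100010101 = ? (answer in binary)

0b100010100

Add column by column in base 2, right to left:
  1+1 = 0 carry 1
  0+0+1 = 1
  0+1 = 1
  1+0 = 1
  1+0 = 1
  1+0 = 1
  1+0 = 1
  1+1 = 0 carry 1
  1+1+1 = 1 carry 1
  1+0+1 = 0 carry 1
  1+0+1 = 0 carry 1
  0+1+1 = 0 carry 1
  0+0+1 = 1
  0+0 = 0
  1+1 = 0 carry 1
  0+1+1 = 0 carry 1
  1+0+1 = 0 carry 1
  final carry 1
Sum = 0b100001000101111110; now AND with 0b01110011100010101:
  100001000101111110
& 001110011100010101
= 000000000100010100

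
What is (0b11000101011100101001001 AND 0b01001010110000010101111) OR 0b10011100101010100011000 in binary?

0b11000101011100101001001 AND 0b01001010110000010101111 = 0b01000000010000000001001.
Then OR with 0b10011100101010100011000.

0b11011100111010100011001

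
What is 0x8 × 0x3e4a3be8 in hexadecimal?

0x1f251df40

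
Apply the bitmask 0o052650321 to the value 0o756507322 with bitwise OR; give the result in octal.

OR each oct digit independently (no carries):
  7|0=7, 5|5=5, 6|2=6, 5|6=7, 0|5=5, 7|0=7, 3|3=3, 2|2=2, 2|1=3

0o756757323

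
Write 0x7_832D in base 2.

Expand each hex digit to 4 bits: 7=0111 8=1000 3=0011 2=0010 D=1101.

0b1111000001100101101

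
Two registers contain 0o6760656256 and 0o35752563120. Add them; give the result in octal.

0o44733441376

Add column by column in base 8, right to left:
  6+0 = 6
  5+2 = 7
  2+1 = 3
  6+3 = 1 carry 1
  5+6+1 = 4 carry 1
  6+5+1 = 4 carry 1
  0+2+1 = 3
  6+5 = 3 carry 1
  7+7+1 = 7 carry 1
  6+5+1 = 4 carry 1
  0+3+1 = 4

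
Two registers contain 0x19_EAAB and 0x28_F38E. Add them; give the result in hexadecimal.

0x42DE39

Add column by column in base 16, right to left:
  B+E = 9 carry 1
  A+8+1 = 3 carry 1
  A+3+1 = E
  E+F = D carry 1
  9+8+1 = 2 carry 1
  1+2+1 = 4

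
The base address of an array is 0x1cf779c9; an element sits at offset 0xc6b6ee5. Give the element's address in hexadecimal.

0x2962e8ae

Add column by column in base 16, right to left:
  9+5 = e
  c+e = a carry 1
  9+e+1 = 8 carry 1
  7+6+1 = e
  7+b = 2 carry 1
  f+6+1 = 6 carry 1
  c+c+1 = 9 carry 1
  1+0+1 = 2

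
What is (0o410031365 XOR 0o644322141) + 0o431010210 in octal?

0o705323434

First 0o410031365 XOR 0o644322141 = 0o254313224.
Add column by column in base 8, right to left:
  4+0 = 4
  2+1 = 3
  2+2 = 4
  3+0 = 3
  1+1 = 2
  3+0 = 3
  4+1 = 5
  5+3 = 0 carry 1
  2+4+1 = 7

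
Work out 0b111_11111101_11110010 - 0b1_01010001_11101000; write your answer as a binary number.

0b1101010110000001010

Subtract column by column in base 2:
  0-0 → 0
  1-0 → 1
  0-0 → 0
  0-1 → 1 (borrow)
  1-0-1 → 0
  1-1 → 0
  1-1 → 0
  1-1 → 0
  1-1 → 0
  0-0 → 0
  1-0 → 1
  1-0 → 1
  1-1 → 0
  1-0 → 1
  1-1 → 0
  1-0 → 1
  1-1 → 0
  1-0 → 1
  1-0 → 1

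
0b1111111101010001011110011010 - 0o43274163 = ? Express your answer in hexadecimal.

0b1111111101010001011110011010 = 0xFF5179A in hexadecimal.
0o43274163 = 0x8D7873 in hexadecimal.
Subtract column by column in base 16:
  A-3 → 7
  9-7 → 2
  7-8 → F (borrow)
  1-7-1 → 9 (borrow)
  5-D-1 → 7 (borrow)
  F-8-1 → 6
  F-0 → F

0xF679F27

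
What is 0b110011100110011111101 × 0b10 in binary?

0b1100111001100111111010

Multiply each base-2 digit by 2, carrying:
  1×2 = 2 → write 0 carry 1
  0×2+1 = 1 → write 1
  1×2 = 2 → write 0 carry 1
  1×2+1 = 3 → write 1 carry 1
  1×2+1 = 3 → write 1 carry 1
  1×2+1 = 3 → write 1 carry 1
  1×2+1 = 3 → write 1 carry 1
  1×2+1 = 3 → write 1 carry 1
  0×2+1 = 1 → write 1
  0×2 = 0 → write 0
  1×2 = 2 → write 0 carry 1
  1×2+1 = 3 → write 1 carry 1
  0×2+1 = 1 → write 1
  0×2 = 0 → write 0
  1×2 = 2 → write 0 carry 1
  1×2+1 = 3 → write 1 carry 1
  1×2+1 = 3 → write 1 carry 1
  0×2+1 = 1 → write 1
  0×2 = 0 → write 0
  1×2 = 2 → write 0 carry 1
  1×2+1 = 3 → write 1 carry 1
  remaining carry: 1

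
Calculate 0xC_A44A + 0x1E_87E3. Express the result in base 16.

Add column by column in base 16, right to left:
  A+3 = D
  4+E = 2 carry 1
  4+7+1 = C
  A+8 = 2 carry 1
  C+E+1 = B carry 1
  0+1+1 = 2

0x2B2C2D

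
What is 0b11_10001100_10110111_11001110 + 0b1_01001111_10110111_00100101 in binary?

Add column by column in base 2, right to left:
  0+1 = 1
  1+0 = 1
  1+1 = 0 carry 1
  1+0+1 = 0 carry 1
  0+0+1 = 1
  0+1 = 1
  1+0 = 1
  1+0 = 1
  1+1 = 0 carry 1
  1+1+1 = 1 carry 1
  1+1+1 = 1 carry 1
  0+0+1 = 1
  1+1 = 0 carry 1
  1+1+1 = 1 carry 1
  0+0+1 = 1
  1+1 = 0 carry 1
  0+1+1 = 0 carry 1
  0+1+1 = 0 carry 1
  1+1+1 = 1 carry 1
  1+1+1 = 1 carry 1
  0+0+1 = 1
  0+0 = 0
  0+1 = 1
  1+0 = 1
  1+1 = 0 carry 1
  1+0+1 = 0 carry 1
  final carry 1

0b100110111000110111011110011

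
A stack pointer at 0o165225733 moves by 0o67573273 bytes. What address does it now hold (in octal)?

0o255021226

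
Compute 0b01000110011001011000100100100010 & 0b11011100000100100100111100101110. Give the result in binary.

AND bit by bit (1 only where both bits are 1):
  01000110011001011000100100100010
& 11011100000100100100111100101110
= 01000100000000000000100100100010

0b01000100000000000000100100100010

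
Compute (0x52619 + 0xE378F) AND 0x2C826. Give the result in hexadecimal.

0x24820

Add column by column in base 16, right to left:
  9+F = 8 carry 1
  1+8+1 = A
  6+7 = D
  2+3 = 5
  5+E = 3 carry 1
  final carry 1
Sum = 0x135DA8; now AND with 0x2C826:
  1&0=0, 3&2=2, 5&C=4, D&8=8, A&2=2, 8&6=0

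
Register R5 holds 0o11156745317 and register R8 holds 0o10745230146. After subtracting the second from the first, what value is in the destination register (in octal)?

0o211515151

Subtract column by column in base 8:
  7-6 → 1
  1-4 → 5 (borrow)
  3-1-1 → 1
  5-0 → 5
  4-3 → 1
  7-2 → 5
  6-5 → 1
  5-4 → 1
  1-7 → 2 (borrow)
  1-0-1 → 0
  1-1 → 0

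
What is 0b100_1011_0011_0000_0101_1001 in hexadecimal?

0x4b3059

Group the bits into nibbles: 0100 1011 0011 0000 0101 1001 → 4b3059.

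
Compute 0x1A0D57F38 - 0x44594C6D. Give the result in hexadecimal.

Subtract column by column in base 16:
  8-D → B (borrow)
  3-6-1 → C (borrow)
  F-C-1 → 2
  7-4 → 3
  5-9 → C (borrow)
  D-5-1 → 7
  0-4 → C (borrow)
  A-4-1 → 5
  1-0 → 1

0x15C7C32CB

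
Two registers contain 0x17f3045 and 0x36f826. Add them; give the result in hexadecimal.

0x1b6286b

Add column by column in base 16, right to left:
  5+6 = b
  4+2 = 6
  0+8 = 8
  3+f = 2 carry 1
  f+6+1 = 6 carry 1
  7+3+1 = b
  1+0 = 1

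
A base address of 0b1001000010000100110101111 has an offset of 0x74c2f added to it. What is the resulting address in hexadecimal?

0x12855de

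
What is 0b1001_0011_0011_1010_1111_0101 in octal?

0o44635365

Group the bits in threes: 100 100 110 011 101 011 110 101 → 44635365.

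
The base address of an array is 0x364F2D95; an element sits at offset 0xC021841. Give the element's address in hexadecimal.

0x425145D6

Add column by column in base 16, right to left:
  5+1 = 6
  9+4 = D
  D+8 = 5 carry 1
  2+1+1 = 4
  F+2 = 1 carry 1
  4+0+1 = 5
  6+C = 2 carry 1
  3+0+1 = 4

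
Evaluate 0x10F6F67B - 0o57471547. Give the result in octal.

0x10F6F67B = 0o2075573173 in octal.
Subtract column by column in base 8:
  3-7 → 4 (borrow)
  7-4-1 → 2
  1-5 → 4 (borrow)
  3-1-1 → 1
  7-7 → 0
  5-4 → 1
  5-7 → 6 (borrow)
  7-5-1 → 1
  0-0 → 0
  2-0 → 2

0o2016101424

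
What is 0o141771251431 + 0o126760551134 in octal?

0o270752022565

Add column by column in base 8, right to left:
  1+4 = 5
  3+3 = 6
  4+1 = 5
  1+1 = 2
  5+5 = 2 carry 1
  2+5+1 = 0 carry 1
  1+0+1 = 2
  7+6 = 5 carry 1
  7+7+1 = 7 carry 1
  1+6+1 = 0 carry 1
  4+2+1 = 7
  1+1 = 2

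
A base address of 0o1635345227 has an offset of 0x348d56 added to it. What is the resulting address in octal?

0o1652453755

0x348d56 = 0o15106526 in octal.
Add column by column in base 8, right to left:
  7+6 = 5 carry 1
  2+2+1 = 5
  2+5 = 7
  5+6 = 3 carry 1
  4+0+1 = 5
  3+1 = 4
  5+5 = 2 carry 1
  3+1+1 = 5
  6+0 = 6
  1+0 = 1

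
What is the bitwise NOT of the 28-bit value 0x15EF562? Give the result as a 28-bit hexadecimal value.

0xEA10A9D

Each hex digit d becomes F−d:
  1→E, 5→A, E→1, F→0, 5→A, 6→9, 2→D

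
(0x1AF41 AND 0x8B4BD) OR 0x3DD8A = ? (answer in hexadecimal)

0x3FD8B

0x1AF41 AND 0x8B4BD = 0x0A401.
Then OR with 0x3DD8A.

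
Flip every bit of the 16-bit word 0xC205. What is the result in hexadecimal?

0x3DFA

Each hex digit d becomes F−d:
  C→3, 2→D, 0→F, 5→A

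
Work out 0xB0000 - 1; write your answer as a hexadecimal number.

The trailing 4 digits are 0, so subtracting 1 borrows through: they become F and the next digit up decrements.

0xAFFFF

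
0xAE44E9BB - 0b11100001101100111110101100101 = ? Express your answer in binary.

0b10010010000011100110110001010110

0xAE44E9BB = 0b10101110010001001110100110111011 in binary.
Subtract column by column in base 2:
  1-1 → 0
  1-0 → 1
  0-1 → 1 (borrow)
  1-0-1 → 0
  1-0 → 1
  1-1 → 0
  0-1 → 1 (borrow)
  1-0-1 → 0
  1-1 → 0
  0-0 → 0
  0-1 → 1 (borrow)
  1-1-1 → 1 (borrow)
  0-1-1 → 0 (borrow)
  1-1-1 → 1 (borrow)
  1-1-1 → 1 (borrow)
  1-0-1 → 0
  0-0 → 0
  0-1 → 1 (borrow)
  1-1-1 → 1 (borrow)
  0-0-1 → 1 (borrow)
  0-1-1 → 0 (borrow)
  0-1-1 → 0 (borrow)
  1-0-1 → 0
  0-0 → 0
  0-0 → 0
  1-0 → 1
  1-1 → 0
  1-1 → 0
  0-1 → 1 (borrow)
  1-0-1 → 0
  0-0 → 0
  1-0 → 1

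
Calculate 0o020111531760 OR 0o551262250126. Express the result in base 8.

OR each oct digit independently (no carries):
  0|5=5, 2|5=7, 0|1=1, 1|2=3, 1|6=7, 1|2=3, 5|2=7, 3|5=7, 1|0=1, 7|1=7, 6|2=6, 0|6=6

0o571373771766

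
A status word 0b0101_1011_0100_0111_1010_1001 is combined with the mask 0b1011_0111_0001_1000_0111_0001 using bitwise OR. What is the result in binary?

0b111111110101111111111001

OR bit by bit (1 where either bit is 1):
  010110110100011110101001
| 101101110001100001110001
= 111111110101111111111001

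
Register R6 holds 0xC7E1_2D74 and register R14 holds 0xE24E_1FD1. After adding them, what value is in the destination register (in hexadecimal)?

0x1AA2F4D45

Add column by column in base 16, right to left:
  4+1 = 5
  7+D = 4 carry 1
  D+F+1 = D carry 1
  2+1+1 = 4
  1+E = F
  E+4 = 2 carry 1
  7+2+1 = A
  C+E = A carry 1
  final carry 1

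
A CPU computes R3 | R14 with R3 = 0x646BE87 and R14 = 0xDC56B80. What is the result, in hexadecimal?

0xFC7FF87

OR each hex digit independently (no carries):
  6|D=F, 4|C=C, 6|5=7, B|6=F, E|B=F, 8|8=8, 7|0=7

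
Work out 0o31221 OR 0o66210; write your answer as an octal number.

OR each oct digit independently (no carries):
  3|6=7, 1|6=7, 2|2=2, 2|1=3, 1|0=1

0o77231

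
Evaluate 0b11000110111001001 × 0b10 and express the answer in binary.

0b110001101110010010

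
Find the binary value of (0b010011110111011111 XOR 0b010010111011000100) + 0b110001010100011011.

0b110010100000110110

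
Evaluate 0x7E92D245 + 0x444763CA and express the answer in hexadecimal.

0xC2DA360F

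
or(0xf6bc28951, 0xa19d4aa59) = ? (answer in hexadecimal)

0xf7bd6ab59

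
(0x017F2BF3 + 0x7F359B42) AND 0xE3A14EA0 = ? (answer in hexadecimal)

0x80A04620

Add column by column in base 16, right to left:
  3+2 = 5
  F+4 = 3 carry 1
  B+B+1 = 7 carry 1
  2+9+1 = C
  F+5 = 4 carry 1
  7+3+1 = B
  1+F = 0 carry 1
  0+7+1 = 8
Sum = 0x80B4C735; now AND with 0xE3A14EA0:
  8&E=8, 0&3=0, B&A=A, 4&1=0, C&4=4, 7&E=6, 3&A=2, 5&0=0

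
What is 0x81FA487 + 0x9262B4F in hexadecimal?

0x1145CFD6

Add column by column in base 16, right to left:
  7+F = 6 carry 1
  8+4+1 = D
  4+B = F
  A+2 = C
  F+6 = 5 carry 1
  1+2+1 = 4
  8+9 = 1 carry 1
  final carry 1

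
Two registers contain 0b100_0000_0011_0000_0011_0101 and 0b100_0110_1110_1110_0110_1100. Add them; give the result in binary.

Add column by column in base 2, right to left:
  1+0 = 1
  0+0 = 0
  1+1 = 0 carry 1
  0+1+1 = 0 carry 1
  1+0+1 = 0 carry 1
  1+1+1 = 1 carry 1
  0+1+1 = 0 carry 1
  0+0+1 = 1
  0+0 = 0
  0+1 = 1
  0+1 = 1
  0+1 = 1
  1+0 = 1
  1+1 = 0 carry 1
  0+1+1 = 0 carry 1
  0+1+1 = 0 carry 1
  0+0+1 = 1
  0+1 = 1
  0+1 = 1
  0+0 = 0
  0+0 = 0
  0+0 = 0
  1+1 = 0 carry 1
  final carry 1

0b100001110001111010100001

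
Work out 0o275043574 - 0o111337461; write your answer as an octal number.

0o163504113

Subtract column by column in base 8:
  4-1 → 3
  7-6 → 1
  5-4 → 1
  3-7 → 4 (borrow)
  4-3-1 → 0
  0-3 → 5 (borrow)
  5-1-1 → 3
  7-1 → 6
  2-1 → 1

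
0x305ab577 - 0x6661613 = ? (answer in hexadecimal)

Subtract column by column in base 16:
  7-3 → 4
  7-1 → 6
  5-6 → f (borrow)
  b-1-1 → 9
  a-6 → 4
  5-6 → f (borrow)
  0-6-1 → 9 (borrow)
  3-0-1 → 2

0x29f49f64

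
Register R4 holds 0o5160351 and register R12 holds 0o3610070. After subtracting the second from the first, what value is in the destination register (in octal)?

0o1350261

Subtract column by column in base 8:
  1-0 → 1
  5-7 → 6 (borrow)
  3-0-1 → 2
  0-0 → 0
  6-1 → 5
  1-6 → 3 (borrow)
  5-3-1 → 1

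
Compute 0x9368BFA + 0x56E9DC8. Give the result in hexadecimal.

0xEA529C2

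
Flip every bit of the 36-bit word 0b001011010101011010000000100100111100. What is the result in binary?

Invert each bit: 001011010101011010000000100100111100 → 110100101010100101111111011011000011.

0b110100101010100101111111011011000011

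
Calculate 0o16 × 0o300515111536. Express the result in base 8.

0o5211070007444

Multiply each base-8 digit by 14, carrying:
  6×14 = 84 → write 4 carry 10
  3×14+10 = 52 → write 4 carry 6
  5×14+6 = 76 → write 4 carry 9
  1×14+9 = 23 → write 7 carry 2
  1×14+2 = 16 → write 0 carry 2
  1×14+2 = 16 → write 0 carry 2
  5×14+2 = 72 → write 0 carry 9
  1×14+9 = 23 → write 7 carry 2
  5×14+2 = 72 → write 0 carry 9
  0×14+9 = 9 → write 1 carry 1
  0×14+1 = 1 → write 1
  3×14 = 42 → write 2 carry 5
  remaining carry: 5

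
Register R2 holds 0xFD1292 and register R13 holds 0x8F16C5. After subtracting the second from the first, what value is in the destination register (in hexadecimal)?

0x6DFBCD

Subtract column by column in base 16:
  2-5 → D (borrow)
  9-C-1 → C (borrow)
  2-6-1 → B (borrow)
  1-1-1 → F (borrow)
  D-F-1 → D (borrow)
  F-8-1 → 6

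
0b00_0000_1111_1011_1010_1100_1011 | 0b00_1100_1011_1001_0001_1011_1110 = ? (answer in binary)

0b00110011111011101111111111

OR bit by bit (1 where either bit is 1):
  00000011111011101011001011
| 00110010111001000110111110
= 00110011111011101111111111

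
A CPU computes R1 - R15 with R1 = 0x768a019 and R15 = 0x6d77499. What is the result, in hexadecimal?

Subtract column by column in base 16:
  9-9 → 0
  1-9 → 8 (borrow)
  0-4-1 → b (borrow)
  a-7-1 → 2
  8-7 → 1
  6-d → 9 (borrow)
  7-6-1 → 0

0x912b80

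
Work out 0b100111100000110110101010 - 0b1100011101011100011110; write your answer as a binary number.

0b11011000011011010001100

Subtract column by column in base 2:
  0-0 → 0
  1-1 → 0
  0-1 → 1 (borrow)
  1-1-1 → 1 (borrow)
  0-1-1 → 0 (borrow)
  1-0-1 → 0
  0-0 → 0
  1-0 → 1
  1-1 → 0
  0-1 → 1 (borrow)
  1-1-1 → 1 (borrow)
  1-0-1 → 0
  0-1 → 1 (borrow)
  0-0-1 → 1 (borrow)
  0-1-1 → 0 (borrow)
  0-1-1 → 0 (borrow)
  0-1-1 → 0 (borrow)
  1-0-1 → 0
  1-0 → 1
  1-0 → 1
  1-1 → 0
  0-1 → 1 (borrow)
  0-0-1 → 1 (borrow)
  1-0-1 → 0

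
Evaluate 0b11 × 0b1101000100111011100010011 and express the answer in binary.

Multiply each base-2 digit by 3, carrying:
  1×3 = 3 → write 1 carry 1
  1×3+1 = 4 → write 0 carry 2
  0×3+2 = 2 → write 0 carry 1
  0×3+1 = 1 → write 1
  1×3 = 3 → write 1 carry 1
  0×3+1 = 1 → write 1
  0×3 = 0 → write 0
  0×3 = 0 → write 0
  1×3 = 3 → write 1 carry 1
  1×3+1 = 4 → write 0 carry 2
  1×3+2 = 5 → write 1 carry 2
  0×3+2 = 2 → write 0 carry 1
  1×3+1 = 4 → write 0 carry 2
  1×3+2 = 5 → write 1 carry 2
  1×3+2 = 5 → write 1 carry 2
  0×3+2 = 2 → write 0 carry 1
  0×3+1 = 1 → write 1
  1×3 = 3 → write 1 carry 1
  0×3+1 = 1 → write 1
  0×3 = 0 → write 0
  0×3 = 0 → write 0
  1×3 = 3 → write 1 carry 1
  0×3+1 = 1 → write 1
  1×3 = 3 → write 1 carry 1
  1×3+1 = 4 → write 0 carry 2
  remaining carry: 10

0b100111001110110010100111001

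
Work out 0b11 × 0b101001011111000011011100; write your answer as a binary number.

0b1111100011101001010010100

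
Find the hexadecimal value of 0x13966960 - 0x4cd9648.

0xec8d318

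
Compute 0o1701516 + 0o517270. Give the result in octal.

0o2421006

Add column by column in base 8, right to left:
  6+0 = 6
  1+7 = 0 carry 1
  5+2+1 = 0 carry 1
  1+7+1 = 1 carry 1
  0+1+1 = 2
  7+5 = 4 carry 1
  1+0+1 = 2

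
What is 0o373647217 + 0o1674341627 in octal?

Add column by column in base 8, right to left:
  7+7 = 6 carry 1
  1+2+1 = 4
  2+6 = 0 carry 1
  7+1+1 = 1 carry 1
  4+4+1 = 1 carry 1
  6+3+1 = 2 carry 1
  3+4+1 = 0 carry 1
  7+7+1 = 7 carry 1
  3+6+1 = 2 carry 1
  0+1+1 = 2

0o2270211046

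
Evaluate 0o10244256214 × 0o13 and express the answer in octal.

0o133417575004

Multiply each base-8 digit by 11, carrying:
  4×11 = 44 → write 4 carry 5
  1×11+5 = 16 → write 0 carry 2
  2×11+2 = 24 → write 0 carry 3
  6×11+3 = 69 → write 5 carry 8
  5×11+8 = 63 → write 7 carry 7
  2×11+7 = 29 → write 5 carry 3
  4×11+3 = 47 → write 7 carry 5
  4×11+5 = 49 → write 1 carry 6
  2×11+6 = 28 → write 4 carry 3
  0×11+3 = 3 → write 3
  1×11 = 11 → write 3 carry 1
  remaining carry: 1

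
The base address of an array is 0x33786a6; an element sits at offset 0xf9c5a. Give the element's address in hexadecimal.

Add column by column in base 16, right to left:
  6+a = 0 carry 1
  a+5+1 = 0 carry 1
  6+c+1 = 3 carry 1
  8+9+1 = 2 carry 1
  7+f+1 = 7 carry 1
  3+0+1 = 4
  3+0 = 3

0x3472300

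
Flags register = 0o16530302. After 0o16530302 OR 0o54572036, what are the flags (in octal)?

0o56572336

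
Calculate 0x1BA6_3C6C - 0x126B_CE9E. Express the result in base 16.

0x93A6DCE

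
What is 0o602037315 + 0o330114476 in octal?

Add column by column in base 8, right to left:
  5+6 = 3 carry 1
  1+7+1 = 1 carry 1
  3+4+1 = 0 carry 1
  7+4+1 = 4 carry 1
  3+1+1 = 5
  0+1 = 1
  2+0 = 2
  0+3 = 3
  6+3 = 1 carry 1
  final carry 1

0o1132154013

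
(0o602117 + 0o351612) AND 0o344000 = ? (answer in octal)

Add column by column in base 8, right to left:
  7+2 = 1 carry 1
  1+1+1 = 3
  1+6 = 7
  2+1 = 3
  0+5 = 5
  6+3 = 1 carry 1
  final carry 1
Sum = 0o1153731; now AND with 0o344000:
  1&0=0, 1&3=1, 5&4=4, 3&4=0, 7&0=0, 3&0=0, 1&0=0

0o140000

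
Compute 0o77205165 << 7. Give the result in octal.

7 bits is not a whole number of base-8 digits; in binary: 111111010000101001110101 << 7 = 1111110100001010011101010000000.

0o17641235200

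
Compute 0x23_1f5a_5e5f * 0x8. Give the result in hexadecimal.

0x118fad2f2f8

Multiply each base-16 digit by 8, carrying:
  f×8 = 120 → write 8 carry 7
  5×8+7 = 47 → write f carry 2
  e×8+2 = 114 → write 2 carry 7
  5×8+7 = 47 → write f carry 2
  a×8+2 = 82 → write 2 carry 5
  5×8+5 = 45 → write d carry 2
  f×8+2 = 122 → write a carry 7
  1×8+7 = 15 → write f
  3×8 = 24 → write 8 carry 1
  2×8+1 = 17 → write 1 carry 1
  remaining carry: 1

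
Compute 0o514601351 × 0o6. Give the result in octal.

0o3714410566

Multiply each base-8 digit by 6, carrying:
  1×6 = 6 → write 6
  5×6 = 30 → write 6 carry 3
  3×6+3 = 21 → write 5 carry 2
  1×6+2 = 8 → write 0 carry 1
  0×6+1 = 1 → write 1
  6×6 = 36 → write 4 carry 4
  4×6+4 = 28 → write 4 carry 3
  1×6+3 = 9 → write 1 carry 1
  5×6+1 = 31 → write 7 carry 3
  remaining carry: 3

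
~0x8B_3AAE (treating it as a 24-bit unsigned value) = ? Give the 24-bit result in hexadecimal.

Each hex digit d becomes F−d:
  8→7, B→4, 3→C, A→5, A→5, E→1

0x74C551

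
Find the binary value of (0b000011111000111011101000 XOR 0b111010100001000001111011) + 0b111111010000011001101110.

0b1111000101010010100000001

First 0b000011111000111011101000 XOR 0b111010100001000001111011 = 0b111001011001111010010011.
Add column by column in base 2, right to left:
  1+0 = 1
  1+1 = 0 carry 1
  0+1+1 = 0 carry 1
  0+1+1 = 0 carry 1
  1+0+1 = 0 carry 1
  0+1+1 = 0 carry 1
  0+1+1 = 0 carry 1
  1+0+1 = 0 carry 1
  0+0+1 = 1
  1+1 = 0 carry 1
  1+1+1 = 1 carry 1
  1+0+1 = 0 carry 1
  1+0+1 = 0 carry 1
  0+0+1 = 1
  0+0 = 0
  1+0 = 1
  1+1 = 0 carry 1
  0+0+1 = 1
  1+1 = 0 carry 1
  0+1+1 = 0 carry 1
  0+1+1 = 0 carry 1
  1+1+1 = 1 carry 1
  1+1+1 = 1 carry 1
  1+1+1 = 1 carry 1
  final carry 1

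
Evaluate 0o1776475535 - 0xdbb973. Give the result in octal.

0xdbb973 = 0o66734563 in octal.
Subtract column by column in base 8:
  5-3 → 2
  3-6 → 5 (borrow)
  5-5-1 → 7 (borrow)
  5-4-1 → 0
  7-3 → 4
  4-7 → 5 (borrow)
  6-6-1 → 7 (borrow)
  7-6-1 → 0
  7-0 → 7
  1-0 → 1

0o1707540752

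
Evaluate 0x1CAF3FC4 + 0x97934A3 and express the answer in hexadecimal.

0x26287467

Add column by column in base 16, right to left:
  4+3 = 7
  C+A = 6 carry 1
  F+4+1 = 4 carry 1
  3+3+1 = 7
  F+9 = 8 carry 1
  A+7+1 = 2 carry 1
  C+9+1 = 6 carry 1
  1+0+1 = 2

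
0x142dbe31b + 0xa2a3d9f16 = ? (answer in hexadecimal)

Add column by column in base 16, right to left:
  b+6 = 1 carry 1
  1+1+1 = 3
  3+f = 2 carry 1
  e+9+1 = 8 carry 1
  b+d+1 = 9 carry 1
  d+3+1 = 1 carry 1
  2+a+1 = d
  4+2 = 6
  1+a = b

0xb6d198231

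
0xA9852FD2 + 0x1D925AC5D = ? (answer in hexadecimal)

Add column by column in base 16, right to left:
  2+D = F
  D+5 = 2 carry 1
  F+C+1 = C carry 1
  2+A+1 = D
  5+5 = A
  8+2 = A
  9+9 = 2 carry 1
  A+D+1 = 8 carry 1
  0+1+1 = 2

0x282AADC2F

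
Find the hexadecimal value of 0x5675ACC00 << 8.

Shifting left by 8 bits = 2 hex digits: append 2 zeros.

0x5675ACC0000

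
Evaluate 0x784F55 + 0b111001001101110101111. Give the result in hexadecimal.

0b111001001101110101111 = 0x1C9BAF in hexadecimal.
Add column by column in base 16, right to left:
  5+F = 4 carry 1
  5+A+1 = 0 carry 1
  F+B+1 = B carry 1
  4+9+1 = E
  8+C = 4 carry 1
  7+1+1 = 9

0x94EB04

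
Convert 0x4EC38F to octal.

0o23541617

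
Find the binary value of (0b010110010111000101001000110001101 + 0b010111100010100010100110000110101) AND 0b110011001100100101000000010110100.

0b100001001000100101000000010000000

Add column by column in base 2, right to left:
  1+1 = 0 carry 1
  0+0+1 = 1
  1+1 = 0 carry 1
  1+0+1 = 0 carry 1
  0+1+1 = 0 carry 1
  0+1+1 = 0 carry 1
  0+0+1 = 1
  1+0 = 1
  1+0 = 1
  0+0 = 0
  0+1 = 1
  0+1 = 1
  1+0 = 1
  0+0 = 0
  0+1 = 1
  1+0 = 1
  0+1 = 1
  1+0 = 1
  0+0 = 0
  0+0 = 0
  0+1 = 1
  1+0 = 1
  1+1 = 0 carry 1
  1+0+1 = 0 carry 1
  0+0+1 = 1
  1+0 = 1
  0+1 = 1
  0+1 = 1
  1+1 = 0 carry 1
  1+1+1 = 1 carry 1
  0+0+1 = 1
  1+1 = 0 carry 1
  final carry 1
Sum = 0b101101111001100111101110111000010; now AND with 0b110011001100100101000000010110100:
  101101111001100111101110111000010
& 110011001100100101000000010110100
= 100001001000100101000000010000000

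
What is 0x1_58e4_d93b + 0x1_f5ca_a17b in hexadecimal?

Add column by column in base 16, right to left:
  b+b = 6 carry 1
  3+7+1 = b
  9+1 = a
  d+a = 7 carry 1
  4+a+1 = f
  e+c = a carry 1
  8+5+1 = e
  5+f = 4 carry 1
  1+1+1 = 3

0x34eaf7ab6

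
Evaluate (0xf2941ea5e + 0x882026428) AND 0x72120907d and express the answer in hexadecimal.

0x721000004

Add column by column in base 16, right to left:
  e+8 = 6 carry 1
  5+2+1 = 8
  a+4 = e
  e+6 = 4 carry 1
  1+2+1 = 4
  4+0 = 4
  9+2 = b
  2+8 = a
  f+8 = 7 carry 1
  final carry 1
Sum = 0x17ab444e86; now AND with 0x72120907d:
  1&0=0, 7&7=7, a&2=2, b&1=1, 4&2=0, 4&0=0, 4&9=0, e&0=0, 8&7=0, 6&d=4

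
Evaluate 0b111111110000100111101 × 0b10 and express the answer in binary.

Multiply each base-2 digit by 2, carrying:
  1×2 = 2 → write 0 carry 1
  0×2+1 = 1 → write 1
  1×2 = 2 → write 0 carry 1
  1×2+1 = 3 → write 1 carry 1
  1×2+1 = 3 → write 1 carry 1
  1×2+1 = 3 → write 1 carry 1
  0×2+1 = 1 → write 1
  0×2 = 0 → write 0
  1×2 = 2 → write 0 carry 1
  0×2+1 = 1 → write 1
  0×2 = 0 → write 0
  0×2 = 0 → write 0
  0×2 = 0 → write 0
  1×2 = 2 → write 0 carry 1
  1×2+1 = 3 → write 1 carry 1
  1×2+1 = 3 → write 1 carry 1
  1×2+1 = 3 → write 1 carry 1
  1×2+1 = 3 → write 1 carry 1
  1×2+1 = 3 → write 1 carry 1
  1×2+1 = 3 → write 1 carry 1
  1×2+1 = 3 → write 1 carry 1
  remaining carry: 1

0b1111111100001001111010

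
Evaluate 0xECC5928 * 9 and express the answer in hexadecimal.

0x852F2268

Multiply each base-16 digit by 9, carrying:
  8×9 = 72 → write 8 carry 4
  2×9+4 = 22 → write 6 carry 1
  9×9+1 = 82 → write 2 carry 5
  5×9+5 = 50 → write 2 carry 3
  C×9+3 = 111 → write F carry 6
  C×9+6 = 114 → write 2 carry 7
  E×9+7 = 133 → write 5 carry 8
  remaining carry: 8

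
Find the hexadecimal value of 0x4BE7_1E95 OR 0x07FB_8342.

0x4FFF9FD7

OR each hex digit independently (no carries):
  4|0=4, B|7=F, E|F=F, 7|B=F, 1|8=9, E|3=F, 9|4=D, 5|2=7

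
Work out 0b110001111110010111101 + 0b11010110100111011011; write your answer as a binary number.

Add column by column in base 2, right to left:
  1+1 = 0 carry 1
  0+1+1 = 0 carry 1
  1+0+1 = 0 carry 1
  1+1+1 = 1 carry 1
  1+1+1 = 1 carry 1
  1+0+1 = 0 carry 1
  0+1+1 = 0 carry 1
  1+1+1 = 1 carry 1
  0+1+1 = 0 carry 1
  0+0+1 = 1
  1+0 = 1
  1+1 = 0 carry 1
  1+0+1 = 0 carry 1
  1+1+1 = 1 carry 1
  1+1+1 = 1 carry 1
  1+0+1 = 0 carry 1
  0+1+1 = 0 carry 1
  0+0+1 = 1
  0+1 = 1
  1+1 = 0 carry 1
  1+0+1 = 0 carry 1
  final carry 1

0b1001100110011010011000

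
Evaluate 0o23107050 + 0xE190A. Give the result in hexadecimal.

0o23107050 = 0x4C8E28 in hexadecimal.
Add column by column in base 16, right to left:
  8+A = 2 carry 1
  2+0+1 = 3
  E+9 = 7 carry 1
  8+1+1 = A
  C+E = A carry 1
  4+0+1 = 5

0x5AA732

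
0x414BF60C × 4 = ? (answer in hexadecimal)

0x1052FD830

Multiply each base-16 digit by 4, carrying:
  C×4 = 48 → write 0 carry 3
  0×4+3 = 3 → write 3
  6×4 = 24 → write 8 carry 1
  F×4+1 = 61 → write D carry 3
  B×4+3 = 47 → write F carry 2
  4×4+2 = 18 → write 2 carry 1
  1×4+1 = 5 → write 5
  4×4 = 16 → write 0 carry 1
  remaining carry: 1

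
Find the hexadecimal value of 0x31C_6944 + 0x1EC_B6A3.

0x5091FE7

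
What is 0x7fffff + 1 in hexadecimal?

The trailing 5 digits are F (max in base 16), so adding 1 cascades: they roll to 0 and the next digit up increments.

0x800000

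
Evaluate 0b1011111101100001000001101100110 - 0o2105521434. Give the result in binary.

0o2105521434 = 0b10001000101101010001100011100 in binary.
Subtract column by column in base 2:
  0-0 → 0
  1-0 → 1
  1-1 → 0
  0-1 → 1 (borrow)
  0-1-1 → 0 (borrow)
  1-0-1 → 0
  1-0 → 1
  0-0 → 0
  1-1 → 0
  1-1 → 0
  0-0 → 0
  0-0 → 0
  0-0 → 0
  0-1 → 1 (borrow)
  0-0-1 → 1 (borrow)
  1-1-1 → 1 (borrow)
  0-0-1 → 1 (borrow)
  0-1-1 → 0 (borrow)
  0-1-1 → 0 (borrow)
  0-0-1 → 1 (borrow)
  1-1-1 → 1 (borrow)
  1-0-1 → 0
  0-0 → 0
  1-0 → 1
  1-1 → 0
  1-0 → 1
  1-0 → 1
  1-0 → 1
  1-1 → 0
  0-0 → 0
  1-0 → 1

0b1001110100110011110000001001010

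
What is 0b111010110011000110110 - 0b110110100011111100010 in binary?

0b100001111001010100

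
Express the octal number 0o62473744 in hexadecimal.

0xCA77E4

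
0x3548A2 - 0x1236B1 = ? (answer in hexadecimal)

Subtract column by column in base 16:
  2-1 → 1
  A-B → F (borrow)
  8-6-1 → 1
  4-3 → 1
  5-2 → 3
  3-1 → 2

0x2311F1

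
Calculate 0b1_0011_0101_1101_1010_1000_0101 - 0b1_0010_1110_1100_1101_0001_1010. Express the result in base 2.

Subtract column by column in base 2:
  1-0 → 1
  0-1 → 1 (borrow)
  1-0-1 → 0
  0-1 → 1 (borrow)
  0-1-1 → 0 (borrow)
  0-0-1 → 1 (borrow)
  0-0-1 → 1 (borrow)
  1-0-1 → 0
  0-1 → 1 (borrow)
  1-0-1 → 0
  0-1 → 1 (borrow)
  1-1-1 → 1 (borrow)
  1-0-1 → 0
  0-0 → 0
  1-1 → 0
  1-1 → 0
  1-0 → 1
  0-1 → 1 (borrow)
  1-1-1 → 1 (borrow)
  0-1-1 → 0 (borrow)
  1-0-1 → 0
  1-1 → 0
  0-0 → 0
  0-0 → 0
  1-1 → 0

0b1110000110101101011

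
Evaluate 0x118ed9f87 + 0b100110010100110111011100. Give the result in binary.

0b100011001100001101110110101100011

0x118ed9f87 = 0b100011000111011011001111110000111 in binary.
Add column by column in base 2, right to left:
  1+0 = 1
  1+0 = 1
  1+1 = 0 carry 1
  0+1+1 = 0 carry 1
  0+1+1 = 0 carry 1
  0+0+1 = 1
  0+1 = 1
  1+1 = 0 carry 1
  1+1+1 = 1 carry 1
  1+0+1 = 0 carry 1
  1+1+1 = 1 carry 1
  1+1+1 = 1 carry 1
  1+0+1 = 0 carry 1
  0+0+1 = 1
  0+1 = 1
  1+0 = 1
  1+1 = 0 carry 1
  0+0+1 = 1
  1+0 = 1
  1+1 = 0 carry 1
  0+1+1 = 0 carry 1
  1+0+1 = 0 carry 1
  1+0+1 = 0 carry 1
  1+1+1 = 1 carry 1
  0+0+1 = 1
  0+0 = 0
  0+0 = 0
  1+0 = 1
  1+0 = 1
  0+0 = 0
  0+0 = 0
  0+0 = 0
  1+0 = 1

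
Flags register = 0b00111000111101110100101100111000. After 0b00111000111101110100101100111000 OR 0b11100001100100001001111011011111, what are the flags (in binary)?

0b11111001111101111101111111111111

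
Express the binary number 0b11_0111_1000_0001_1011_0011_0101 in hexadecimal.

0x3781B35

Group the bits into nibbles: 0011 0111 1000 0001 1011 0011 0101 → 3781B35.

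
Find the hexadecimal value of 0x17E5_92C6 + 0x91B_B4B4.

0x2101477A

Add column by column in base 16, right to left:
  6+4 = A
  C+B = 7 carry 1
  2+4+1 = 7
  9+B = 4 carry 1
  5+B+1 = 1 carry 1
  E+1+1 = 0 carry 1
  7+9+1 = 1 carry 1
  1+0+1 = 2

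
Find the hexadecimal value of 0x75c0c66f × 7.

0x338456d09

Multiply each base-16 digit by 7, carrying:
  f×7 = 105 → write 9 carry 6
  6×7+6 = 48 → write 0 carry 3
  6×7+3 = 45 → write d carry 2
  c×7+2 = 86 → write 6 carry 5
  0×7+5 = 5 → write 5
  c×7 = 84 → write 4 carry 5
  5×7+5 = 40 → write 8 carry 2
  7×7+2 = 51 → write 3 carry 3
  remaining carry: 3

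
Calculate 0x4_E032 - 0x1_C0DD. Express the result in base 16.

0x31F55

Subtract column by column in base 16:
  2-D → 5 (borrow)
  3-D-1 → 5 (borrow)
  0-0-1 → F (borrow)
  E-C-1 → 1
  4-1 → 3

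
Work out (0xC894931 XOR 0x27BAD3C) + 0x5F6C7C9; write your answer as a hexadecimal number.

First 0xC894931 XOR 0x27BAD3C = 0xEF2E40D.
Add column by column in base 16, right to left:
  D+9 = 6 carry 1
  0+C+1 = D
  4+7 = B
  E+C = A carry 1
  2+6+1 = 9
  F+F = E carry 1
  E+5+1 = 4 carry 1
  final carry 1

0x14E9ABD6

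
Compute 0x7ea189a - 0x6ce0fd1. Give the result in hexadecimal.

0x11c08c9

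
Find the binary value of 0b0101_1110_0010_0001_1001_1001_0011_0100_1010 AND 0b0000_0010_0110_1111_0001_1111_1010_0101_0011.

AND bit by bit (1 only where both bits are 1):
  010111100010000110011001001101001010
& 000000100110111100011111101001010011
= 000000100010000100011001001001000010

0b000000100010000100011001001001000010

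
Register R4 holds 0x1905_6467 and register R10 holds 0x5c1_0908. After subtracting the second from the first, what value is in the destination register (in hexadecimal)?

0x13445b5f

Subtract column by column in base 16:
  7-8 → f (borrow)
  6-0-1 → 5
  4-9 → b (borrow)
  6-0-1 → 5
  5-1 → 4
  0-c → 4 (borrow)
  9-5-1 → 3
  1-0 → 1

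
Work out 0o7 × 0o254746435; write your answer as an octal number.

0o2272515713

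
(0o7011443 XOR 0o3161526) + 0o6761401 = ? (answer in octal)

First 0o7011443 XOR 0o3161526 = 0o4170165.
Add column by column in base 8, right to left:
  5+1 = 6
  6+0 = 6
  1+4 = 5
  0+1 = 1
  7+6 = 5 carry 1
  1+7+1 = 1 carry 1
  4+6+1 = 3 carry 1
  final carry 1

0o13151566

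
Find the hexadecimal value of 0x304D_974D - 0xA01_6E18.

0x264C2935

Subtract column by column in base 16:
  D-8 → 5
  4-1 → 3
  7-E → 9 (borrow)
  9-6-1 → 2
  D-1 → C
  4-0 → 4
  0-A → 6 (borrow)
  3-0-1 → 2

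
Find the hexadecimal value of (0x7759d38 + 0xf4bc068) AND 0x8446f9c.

0x404d80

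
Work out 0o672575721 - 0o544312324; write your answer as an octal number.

Subtract column by column in base 8:
  1-4 → 5 (borrow)
  2-2-1 → 7 (borrow)
  7-3-1 → 3
  5-2 → 3
  7-1 → 6
  5-3 → 2
  2-4 → 6 (borrow)
  7-4-1 → 2
  6-5 → 1

0o126263375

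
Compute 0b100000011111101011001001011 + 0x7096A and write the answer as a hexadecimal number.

0b100000011111101011001001011 = 0x40FD64B in hexadecimal.
Add column by column in base 16, right to left:
  B+A = 5 carry 1
  4+6+1 = B
  6+9 = F
  D+0 = D
  F+7 = 6 carry 1
  0+0+1 = 1
  4+0 = 4

0x416DFB5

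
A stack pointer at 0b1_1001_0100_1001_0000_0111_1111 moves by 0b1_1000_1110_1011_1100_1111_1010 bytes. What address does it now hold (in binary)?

0b11001000110100110101111001

Add column by column in base 2, right to left:
  1+0 = 1
  1+1 = 0 carry 1
  1+0+1 = 0 carry 1
  1+1+1 = 1 carry 1
  1+1+1 = 1 carry 1
  1+1+1 = 1 carry 1
  1+1+1 = 1 carry 1
  0+1+1 = 0 carry 1
  0+0+1 = 1
  0+0 = 0
  0+1 = 1
  0+1 = 1
  1+1 = 0 carry 1
  0+1+1 = 0 carry 1
  0+0+1 = 1
  1+1 = 0 carry 1
  0+0+1 = 1
  0+1 = 1
  1+1 = 0 carry 1
  0+1+1 = 0 carry 1
  1+0+1 = 0 carry 1
  0+0+1 = 1
  0+0 = 0
  1+1 = 0 carry 1
  1+1+1 = 1 carry 1
  final carry 1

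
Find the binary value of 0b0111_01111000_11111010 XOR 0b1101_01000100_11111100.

0b10100011110000000110

XOR bit by bit (1 where the bits differ):
  01110111100011111010
^ 11010100010011111100
= 10100011110000000110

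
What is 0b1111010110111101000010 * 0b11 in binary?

0b101110000100110111000110

Multiply each base-2 digit by 3, carrying:
  0×3 = 0 → write 0
  1×3 = 3 → write 1 carry 1
  0×3+1 = 1 → write 1
  0×3 = 0 → write 0
  0×3 = 0 → write 0
  0×3 = 0 → write 0
  1×3 = 3 → write 1 carry 1
  0×3+1 = 1 → write 1
  1×3 = 3 → write 1 carry 1
  1×3+1 = 4 → write 0 carry 2
  1×3+2 = 5 → write 1 carry 2
  1×3+2 = 5 → write 1 carry 2
  0×3+2 = 2 → write 0 carry 1
  1×3+1 = 4 → write 0 carry 2
  1×3+2 = 5 → write 1 carry 2
  0×3+2 = 2 → write 0 carry 1
  1×3+1 = 4 → write 0 carry 2
  0×3+2 = 2 → write 0 carry 1
  1×3+1 = 4 → write 0 carry 2
  1×3+2 = 5 → write 1 carry 2
  1×3+2 = 5 → write 1 carry 2
  1×3+2 = 5 → write 1 carry 2
  remaining carry: 10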